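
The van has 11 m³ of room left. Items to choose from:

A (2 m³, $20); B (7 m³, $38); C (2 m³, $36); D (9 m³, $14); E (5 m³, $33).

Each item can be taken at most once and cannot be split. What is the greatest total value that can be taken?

$94

Check high-value combinations within 11 m³:
- A+B+C: volume 2+7+2=11, value 20+38+36=94
- A+C+E: volume 2+2+5=9, value 20+36+33=89
- B+C: volume 7+2=9, value 38+36=74
- C+E: volume 2+5=7, value 36+33=69
- A+B: volume 2+7=9, value 20+38=58
Best: $94.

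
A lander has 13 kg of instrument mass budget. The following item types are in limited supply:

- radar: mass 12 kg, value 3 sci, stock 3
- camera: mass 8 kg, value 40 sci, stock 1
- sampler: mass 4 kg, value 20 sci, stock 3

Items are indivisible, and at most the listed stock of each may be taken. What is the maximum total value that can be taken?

Top feasible selections:
- 3×sampler: mass 12, value 60
- 1×camera + 1×sampler: mass 12, value 60
Best: 60 sci.

60 sci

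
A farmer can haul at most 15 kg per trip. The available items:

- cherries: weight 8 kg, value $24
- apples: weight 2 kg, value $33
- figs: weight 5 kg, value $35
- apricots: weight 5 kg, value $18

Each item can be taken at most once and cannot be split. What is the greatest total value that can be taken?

$92

Check high-value combinations within 15 kg:
- cherries+apples+figs: weight 8+2+5=15, value 24+33+35=92
- apples+figs+apricots: weight 2+5+5=12, value 33+35+18=86
- cherries+apples+apricots: weight 8+2+5=15, value 24+33+18=75
- apples+figs: weight 2+5=7, value 33+35=68
Best: $92.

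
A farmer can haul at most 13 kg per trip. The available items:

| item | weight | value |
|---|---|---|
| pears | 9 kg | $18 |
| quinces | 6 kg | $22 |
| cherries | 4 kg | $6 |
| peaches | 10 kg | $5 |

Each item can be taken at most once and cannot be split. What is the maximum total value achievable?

This is a 0/1 knapsack; check combinations near the capacity.
- quinces+cherries: weight 6+4=10, value 22+6=28
- pears+cherries: weight 9+4=13, value 18+6=24
- quinces: weight 6, value 22
- pears: weight 9, value 18
- cherries: weight 4, value 6
Best: $28.

$28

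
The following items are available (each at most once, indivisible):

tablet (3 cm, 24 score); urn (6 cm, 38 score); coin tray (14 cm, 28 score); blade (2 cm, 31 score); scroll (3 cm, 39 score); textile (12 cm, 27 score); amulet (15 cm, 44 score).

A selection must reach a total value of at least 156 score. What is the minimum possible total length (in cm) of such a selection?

Subsets with value ≥ 156, sorted by total length:
- tablet+urn+blade+scroll+textile: length 26, value 159
- tablet+urn+coin tray+blade+scroll: length 28, value 160
- tablet+urn+blade+scroll+amulet: length 29, value 176
Minimum length: 26 cm.

26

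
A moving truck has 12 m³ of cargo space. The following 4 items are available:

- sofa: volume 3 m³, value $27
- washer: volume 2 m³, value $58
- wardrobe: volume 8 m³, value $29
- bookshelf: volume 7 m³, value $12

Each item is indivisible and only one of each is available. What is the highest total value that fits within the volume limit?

Check high-value combinations within 12 m³:
- sofa+washer+bookshelf: volume 3+2+7=12, value 27+58+12=97
- washer+wardrobe: volume 2+8=10, value 58+29=87
- sofa+washer: volume 3+2=5, value 27+58=85
- washer+bookshelf: volume 2+7=9, value 58+12=70
Best: $97.

$97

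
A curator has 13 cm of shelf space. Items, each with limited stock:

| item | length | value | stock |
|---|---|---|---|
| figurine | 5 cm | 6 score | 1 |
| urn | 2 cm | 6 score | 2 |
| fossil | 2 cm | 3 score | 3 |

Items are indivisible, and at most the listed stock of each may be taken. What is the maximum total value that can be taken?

24 score

Top feasible selections:
- 1×figurine + 2×urn + 2×fossil: length 13, value 24
- 2×urn + 3×fossil: length 10, value 21
- 1×figurine + 2×urn + 1×fossil: length 11, value 21
- 1×figurine + 1×urn + 3×fossil: length 13, value 21
Best: 24 score.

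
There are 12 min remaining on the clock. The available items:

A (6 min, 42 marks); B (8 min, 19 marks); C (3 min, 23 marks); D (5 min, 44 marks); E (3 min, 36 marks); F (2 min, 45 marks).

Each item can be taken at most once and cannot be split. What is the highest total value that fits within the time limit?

Check high-value combinations within 12 min:
- D+E+F: time 5+3+2=10, value 44+36+45=125
- A+E+F: time 6+3+2=11, value 42+36+45=123
- C+D+F: time 3+5+2=10, value 23+44+45=112
Best: 125 marks.

125 marks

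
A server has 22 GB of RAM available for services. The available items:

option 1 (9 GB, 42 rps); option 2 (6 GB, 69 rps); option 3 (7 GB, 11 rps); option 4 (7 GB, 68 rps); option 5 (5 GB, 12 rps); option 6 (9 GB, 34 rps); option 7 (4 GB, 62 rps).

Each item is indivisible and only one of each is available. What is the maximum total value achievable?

211 rps

Check high-value combinations within 22 GB:
- option 2+option 4+option 5+option 7: memory 6+7+5+4=22, value 69+68+12+62=211
- option 2+option 4+option 7: memory 6+7+4=17, value 69+68+62=199
- option 1+option 2+option 4: memory 9+6+7=22, value 42+69+68=179
- option 1+option 2+option 7: memory 9+6+4=19, value 42+69+62=173
Best: 211 rps.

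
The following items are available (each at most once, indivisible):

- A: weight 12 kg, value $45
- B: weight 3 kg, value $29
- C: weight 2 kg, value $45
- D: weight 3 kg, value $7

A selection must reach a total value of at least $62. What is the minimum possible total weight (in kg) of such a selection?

5

Subsets with value ≥ 62, sorted by total weight:
- B+C: weight 5, value 74
- B+C+D: weight 8, value 81
- A+C: weight 14, value 90
- A+B: weight 15, value 74
Minimum weight: 5 kg.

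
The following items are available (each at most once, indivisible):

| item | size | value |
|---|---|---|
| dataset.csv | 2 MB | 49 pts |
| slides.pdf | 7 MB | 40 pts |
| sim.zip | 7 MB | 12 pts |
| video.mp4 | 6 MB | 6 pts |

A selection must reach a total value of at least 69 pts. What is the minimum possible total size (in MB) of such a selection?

Subsets with value ≥ 69, sorted by total size:
- dataset.csv+slides.pdf: size 9, value 89
- dataset.csv+slides.pdf+video.mp4: size 15, value 95
Minimum size: 9 MB.

9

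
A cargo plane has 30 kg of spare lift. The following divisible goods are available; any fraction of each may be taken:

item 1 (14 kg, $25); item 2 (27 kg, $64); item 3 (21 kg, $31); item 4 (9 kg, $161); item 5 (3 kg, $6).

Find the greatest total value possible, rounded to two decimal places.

210.78

Take in order of value per unit:
- item 4 (161/9 per unit): all 9 → value 161, running total 161.00
- item 2 (64/27 per unit): 21 of 27 → value 21×64/27 = 49.7778, running total 210.78
Total 210.78.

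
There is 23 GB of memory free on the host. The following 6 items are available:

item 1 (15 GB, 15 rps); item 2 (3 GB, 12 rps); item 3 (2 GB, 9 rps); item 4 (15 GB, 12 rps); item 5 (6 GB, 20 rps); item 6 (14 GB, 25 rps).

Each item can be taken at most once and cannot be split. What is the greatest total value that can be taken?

Check high-value combinations within 23 GB:
- item 2+item 5+item 6: memory 3+6+14=23, value 12+20+25=57
- item 3+item 5+item 6: memory 2+6+14=22, value 9+20+25=54
- item 2+item 3+item 6: memory 3+2+14=19, value 12+9+25=46
Best: 57 rps.

57 rps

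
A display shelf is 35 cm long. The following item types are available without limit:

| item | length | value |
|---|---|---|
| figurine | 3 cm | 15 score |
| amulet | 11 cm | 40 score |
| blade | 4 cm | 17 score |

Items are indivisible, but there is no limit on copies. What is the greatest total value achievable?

Best value-per-unit is figurine at 15/3; filling with it alone gives 11×15 = 165.
Optimal mix: 9×figurine + 2×blade → length 35, value 169.

169 score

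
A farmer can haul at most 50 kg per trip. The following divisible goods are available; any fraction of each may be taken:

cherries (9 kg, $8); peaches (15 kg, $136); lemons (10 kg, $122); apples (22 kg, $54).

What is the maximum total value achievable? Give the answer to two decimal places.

314.67

Take in order of value per unit:
- lemons (122/10 per unit): all 10 → value 122, running total 122.00
- peaches (136/15 per unit): all 15 → value 136, running total 258.00
- apples (54/22 per unit): all 22 → value 54, running total 312.00
- cherries (8/9 per unit): 3 of 9 → value 3×8/9 = 2.6667, running total 314.67
Total 314.67.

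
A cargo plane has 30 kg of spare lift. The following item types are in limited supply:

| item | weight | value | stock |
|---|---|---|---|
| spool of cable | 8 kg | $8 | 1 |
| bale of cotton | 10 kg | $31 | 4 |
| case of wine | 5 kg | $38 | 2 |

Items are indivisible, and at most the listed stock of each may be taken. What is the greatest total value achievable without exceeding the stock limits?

Top feasible selections:
- 2×bale of cotton + 2×case of wine: weight 30, value 138
- 1×spool of cable + 1×bale of cotton + 2×case of wine: weight 28, value 115
- 1×bale of cotton + 2×case of wine: weight 20, value 107
Best: $138.

$138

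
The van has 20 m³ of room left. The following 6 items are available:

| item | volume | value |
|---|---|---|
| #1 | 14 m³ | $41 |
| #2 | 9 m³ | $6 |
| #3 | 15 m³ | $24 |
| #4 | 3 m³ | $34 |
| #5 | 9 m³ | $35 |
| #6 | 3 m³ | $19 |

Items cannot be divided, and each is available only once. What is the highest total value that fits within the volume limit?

$94

Check high-value combinations within 20 m³:
- #1+#4+#6: volume 14+3+3=20, value 41+34+19=94
- #4+#5+#6: volume 3+9+3=15, value 34+35+19=88
- #1+#4: volume 14+3=17, value 41+34=75
- #4+#5: volume 3+9=12, value 34+35=69
Best: $94.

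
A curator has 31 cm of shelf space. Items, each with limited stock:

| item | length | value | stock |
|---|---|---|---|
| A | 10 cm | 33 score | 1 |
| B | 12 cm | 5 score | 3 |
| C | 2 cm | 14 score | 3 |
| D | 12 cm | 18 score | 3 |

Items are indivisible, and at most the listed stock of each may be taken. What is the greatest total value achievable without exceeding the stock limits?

93 score

Top feasible selections:
- 1×A + 3×C + 1×D: length 28, value 93
- 1×A + 1×B + 3×C: length 28, value 80
- 1×A + 2×C + 1×D: length 26, value 79
Best: 93 score.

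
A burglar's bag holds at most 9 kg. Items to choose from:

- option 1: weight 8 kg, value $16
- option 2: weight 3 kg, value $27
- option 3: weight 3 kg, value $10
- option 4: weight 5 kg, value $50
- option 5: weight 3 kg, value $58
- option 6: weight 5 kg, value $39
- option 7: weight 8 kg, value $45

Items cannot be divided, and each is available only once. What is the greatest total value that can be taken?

$108

Check high-value combinations within 9 kg:
- option 4+option 5: weight 5+3=8, value 50+58=108
- option 5+option 6: weight 3+5=8, value 58+39=97
- option 2+option 3+option 5: weight 3+3+3=9, value 27+10+58=95
- option 2+option 5: weight 3+3=6, value 27+58=85
- option 2+option 4: weight 3+5=8, value 27+50=77
Best: $108.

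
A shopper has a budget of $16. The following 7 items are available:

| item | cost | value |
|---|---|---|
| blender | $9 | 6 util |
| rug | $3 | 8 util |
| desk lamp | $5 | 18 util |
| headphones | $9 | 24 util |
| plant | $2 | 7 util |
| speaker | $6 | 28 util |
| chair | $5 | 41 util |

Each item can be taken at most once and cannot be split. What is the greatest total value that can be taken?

Check high-value combinations within $16:
- desk lamp+speaker+chair: cost 5+6+5=16, value 18+28+41=87
- rug+plant+speaker+chair: cost 3+2+6+5=16, value 8+7+28+41=84
- rug+speaker+chair: cost 3+6+5=14, value 8+28+41=77
- plant+speaker+chair: cost 2+6+5=13, value 7+28+41=76
Best: 87 util.

87 util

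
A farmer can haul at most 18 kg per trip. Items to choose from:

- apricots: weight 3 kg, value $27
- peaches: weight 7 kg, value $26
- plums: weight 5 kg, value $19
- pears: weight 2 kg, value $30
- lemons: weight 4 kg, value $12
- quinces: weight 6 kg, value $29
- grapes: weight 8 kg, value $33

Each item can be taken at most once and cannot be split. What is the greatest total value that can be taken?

Check high-value combinations within 18 kg:
- apricots+peaches+pears+quinces: weight 3+7+2+6=18, value 27+26+30+29=112
- apricots+plums+pears+grapes: weight 3+5+2+8=18, value 27+19+30+33=109
- apricots+plums+pears+quinces: weight 3+5+2+6=16, value 27+19+30+29=105
- apricots+peaches+plums+pears: weight 3+7+5+2=17, value 27+26+19+30=102
Best: $112.

$112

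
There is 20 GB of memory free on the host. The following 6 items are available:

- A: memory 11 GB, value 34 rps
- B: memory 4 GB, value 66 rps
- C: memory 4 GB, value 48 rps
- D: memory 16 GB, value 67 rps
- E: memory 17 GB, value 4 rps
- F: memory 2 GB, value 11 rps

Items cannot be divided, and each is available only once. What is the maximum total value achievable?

148 rps

Check high-value combinations within 20 GB:
- A+B+C: memory 11+4+4=19, value 34+66+48=148
- B+D: memory 4+16=20, value 66+67=133
- B+C+F: memory 4+4+2=10, value 66+48+11=125
- C+D: memory 4+16=20, value 48+67=115
- B+C: memory 4+4=8, value 66+48=114
Best: 148 rps.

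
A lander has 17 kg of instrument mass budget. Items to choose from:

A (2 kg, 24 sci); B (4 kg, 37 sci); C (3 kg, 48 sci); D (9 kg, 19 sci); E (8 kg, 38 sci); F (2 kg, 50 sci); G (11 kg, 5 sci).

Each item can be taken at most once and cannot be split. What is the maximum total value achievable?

173 sci

This is a 0/1 knapsack; check combinations near the capacity.
- B+C+E+F: mass 4+3+8+2=17, value 37+48+38+50=173
- A+C+E+F: mass 2+3+8+2=15, value 24+48+38+50=160
- A+B+C+F: mass 2+4+3+2=11, value 24+37+48+50=159
- A+B+E+F: mass 2+4+8+2=16, value 24+37+38+50=149
Best: 173 sci.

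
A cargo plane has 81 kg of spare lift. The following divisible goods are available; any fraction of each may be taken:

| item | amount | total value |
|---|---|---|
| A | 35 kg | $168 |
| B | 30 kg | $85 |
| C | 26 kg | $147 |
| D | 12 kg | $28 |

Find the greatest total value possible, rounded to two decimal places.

Take in order of value per unit:
- C (147/26 per unit): all 26 → value 147, running total 147.00
- A (168/35 per unit): all 35 → value 168, running total 315.00
- B (85/30 per unit): 20 of 30 → value 20×85/30 = 56.6667, running total 371.67
Total 371.67.

371.67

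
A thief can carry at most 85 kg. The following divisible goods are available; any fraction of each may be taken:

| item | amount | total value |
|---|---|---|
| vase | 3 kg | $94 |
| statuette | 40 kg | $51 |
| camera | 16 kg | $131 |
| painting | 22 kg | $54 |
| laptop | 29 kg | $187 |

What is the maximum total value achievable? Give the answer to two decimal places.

Take in order of value per unit:
- vase (94/3 per unit): all 3 → value 94, running total 94.00
- camera (131/16 per unit): all 16 → value 131, running total 225.00
- laptop (187/29 per unit): all 29 → value 187, running total 412.00
- painting (54/22 per unit): all 22 → value 54, running total 466.00
- statuette (51/40 per unit): 15 of 40 → value 15×51/40 = 19.1250, running total 485.13
Total 485.13.

485.13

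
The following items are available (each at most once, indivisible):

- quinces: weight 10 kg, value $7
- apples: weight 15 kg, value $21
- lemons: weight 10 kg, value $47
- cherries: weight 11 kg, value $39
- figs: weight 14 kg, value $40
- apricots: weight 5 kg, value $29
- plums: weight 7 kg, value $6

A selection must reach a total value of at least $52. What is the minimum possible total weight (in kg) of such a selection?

15

Subsets with value ≥ 52, sorted by total weight:
- lemons+apricots: weight 15, value 76
- cherries+apricots: weight 16, value 68
- lemons+plums: weight 17, value 53
Minimum weight: 15 kg.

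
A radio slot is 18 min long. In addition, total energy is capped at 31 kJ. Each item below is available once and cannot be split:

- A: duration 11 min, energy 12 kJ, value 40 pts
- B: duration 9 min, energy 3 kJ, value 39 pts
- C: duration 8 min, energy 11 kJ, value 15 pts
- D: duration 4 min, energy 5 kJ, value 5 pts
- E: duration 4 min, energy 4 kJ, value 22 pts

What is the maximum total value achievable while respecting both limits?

Feasible sets respecting both limits:
- B+D+E: duration 17, energy 12, value 66
- A+E: duration 15, energy 16, value 62
- B+E: duration 13, energy 7, value 61
Best: 66 pts.

66 pts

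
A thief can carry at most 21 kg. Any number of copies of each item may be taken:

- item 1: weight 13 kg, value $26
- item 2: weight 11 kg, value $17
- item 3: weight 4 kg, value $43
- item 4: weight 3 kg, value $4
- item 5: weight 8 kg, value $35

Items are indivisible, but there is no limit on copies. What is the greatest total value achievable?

Best value-per-unit is item 3 at 43/4, and filling with it alone uses weight 5×4=20. No mix of the others beats 5×43 = 215.

$215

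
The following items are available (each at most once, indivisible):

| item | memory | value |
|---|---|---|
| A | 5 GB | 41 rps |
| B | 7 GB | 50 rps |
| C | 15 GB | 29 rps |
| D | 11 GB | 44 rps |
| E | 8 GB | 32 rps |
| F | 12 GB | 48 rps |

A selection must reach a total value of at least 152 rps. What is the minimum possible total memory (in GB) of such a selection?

Subsets with value ≥ 152, sorted by total memory:
- A+B+D+E: memory 31, value 167
- A+B+E+F: memory 32, value 171
Minimum memory: 31 GB.

31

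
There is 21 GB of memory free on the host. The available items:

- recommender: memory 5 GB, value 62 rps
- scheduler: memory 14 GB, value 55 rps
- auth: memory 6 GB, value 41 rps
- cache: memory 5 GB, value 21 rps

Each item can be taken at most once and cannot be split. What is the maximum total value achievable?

124 rps

Check high-value combinations within 21 GB:
- recommender+auth+cache: memory 5+6+5=16, value 62+41+21=124
- recommender+scheduler: memory 5+14=19, value 62+55=117
- recommender+auth: memory 5+6=11, value 62+41=103
- scheduler+auth: memory 14+6=20, value 55+41=96
- recommender+cache: memory 5+5=10, value 62+21=83
Best: 124 rps.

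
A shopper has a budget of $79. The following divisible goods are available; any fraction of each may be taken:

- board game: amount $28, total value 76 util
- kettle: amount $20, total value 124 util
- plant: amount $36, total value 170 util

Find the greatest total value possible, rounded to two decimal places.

Take in order of value per unit:
- kettle (124/20 per unit): all 20 → value 124, running total 124.00
- plant (170/36 per unit): all 36 → value 170, running total 294.00
- board game (76/28 per unit): 23 of 28 → value 23×76/28 = 62.4286, running total 356.43
Total 356.43.

356.43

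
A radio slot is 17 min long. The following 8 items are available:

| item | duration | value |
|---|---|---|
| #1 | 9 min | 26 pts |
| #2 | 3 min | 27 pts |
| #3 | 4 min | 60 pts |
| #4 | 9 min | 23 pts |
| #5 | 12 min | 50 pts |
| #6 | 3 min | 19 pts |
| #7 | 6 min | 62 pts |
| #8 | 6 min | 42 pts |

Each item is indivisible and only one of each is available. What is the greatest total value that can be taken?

This is a 0/1 knapsack; check combinations near the capacity.
- #2+#3+#6+#7: duration 3+4+3+6=16, value 27+60+19+62=168
- #3+#7+#8: duration 4+6+6=16, value 60+62+42=164
- #2+#3+#7: duration 3+4+6=13, value 27+60+62=149
- #2+#3+#6+#8: duration 3+4+3+6=16, value 27+60+19+42=148
Best: 168 pts.

168 pts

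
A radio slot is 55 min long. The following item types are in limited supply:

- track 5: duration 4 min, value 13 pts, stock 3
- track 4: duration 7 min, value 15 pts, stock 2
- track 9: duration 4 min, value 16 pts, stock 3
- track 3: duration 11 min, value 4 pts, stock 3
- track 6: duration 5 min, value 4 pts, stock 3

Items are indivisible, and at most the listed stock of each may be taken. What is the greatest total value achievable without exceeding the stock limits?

Best selections within duration 55 and stock limits:
- 3×track 5 + 2×track 4 + 3×track 9 + 3×track 6: duration 53, value 129
- 3×track 5 + 2×track 4 + 3×track 9 + 2×track 6: duration 48, value 125
- 3×track 5 + 2×track 4 + 3×track 9 + 1×track 3 + 1×track 6: duration 54, value 125
- 3×track 5 + 2×track 4 + 3×track 9 + 1×track 6: duration 43, value 121
Best: 129 pts.

129 pts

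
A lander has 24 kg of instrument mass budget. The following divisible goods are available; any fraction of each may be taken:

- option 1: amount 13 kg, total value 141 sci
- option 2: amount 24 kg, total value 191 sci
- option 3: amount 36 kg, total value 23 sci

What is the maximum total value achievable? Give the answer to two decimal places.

228.54

Take in order of value per unit:
- option 1 (141/13 per unit): all 13 → value 141, running total 141.00
- option 2 (191/24 per unit): 11 of 24 → value 11×191/24 = 87.5417, running total 228.54
Total 228.54.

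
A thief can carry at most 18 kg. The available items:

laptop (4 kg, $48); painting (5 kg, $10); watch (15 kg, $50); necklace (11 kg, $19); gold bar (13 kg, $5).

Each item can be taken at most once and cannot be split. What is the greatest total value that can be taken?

This is a 0/1 knapsack; check combinations near the capacity.
- laptop+necklace: weight 4+11=15, value 48+19=67
- laptop+painting: weight 4+5=9, value 48+10=58
- laptop+gold bar: weight 4+13=17, value 48+5=53
Best: $67.

$67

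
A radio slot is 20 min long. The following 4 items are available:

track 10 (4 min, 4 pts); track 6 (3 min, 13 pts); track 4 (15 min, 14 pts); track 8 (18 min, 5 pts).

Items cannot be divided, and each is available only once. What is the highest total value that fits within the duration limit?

27 pts

Check high-value combinations within 20 min:
- track 6+track 4: duration 3+15=18, value 13+14=27
- track 10+track 4: duration 4+15=19, value 4+14=18
- track 10+track 6: duration 4+3=7, value 4+13=17
- track 4: duration 15, value 14
Best: 27 pts.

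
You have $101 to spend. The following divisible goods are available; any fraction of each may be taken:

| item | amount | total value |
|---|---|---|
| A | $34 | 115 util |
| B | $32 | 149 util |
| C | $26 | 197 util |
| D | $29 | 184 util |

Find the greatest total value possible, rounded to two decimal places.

Take in order of value per unit:
- C (197/26 per unit): all 26 → value 197, running total 197.00
- D (184/29 per unit): all 29 → value 184, running total 381.00
- B (149/32 per unit): all 32 → value 149, running total 530.00
- A (115/34 per unit): 14 of 34 → value 14×115/34 = 47.3529, running total 577.35
Total 577.35.

577.35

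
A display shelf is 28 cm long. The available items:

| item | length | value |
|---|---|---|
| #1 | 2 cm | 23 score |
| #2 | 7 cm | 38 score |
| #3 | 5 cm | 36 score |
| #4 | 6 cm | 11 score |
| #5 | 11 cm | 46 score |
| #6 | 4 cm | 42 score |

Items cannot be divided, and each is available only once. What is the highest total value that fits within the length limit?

Check high-value combinations within 28 cm:
- #2+#3+#5+#6: length 7+5+11+4=27, value 38+36+46+42=162
- #1+#3+#4+#5+#6: length 2+5+6+11+4=28, value 23+36+11+46+42=158
- #1+#2+#3+#4+#6: length 2+7+5+6+4=24, value 23+38+36+11+42=150
Best: 162 score.

162 score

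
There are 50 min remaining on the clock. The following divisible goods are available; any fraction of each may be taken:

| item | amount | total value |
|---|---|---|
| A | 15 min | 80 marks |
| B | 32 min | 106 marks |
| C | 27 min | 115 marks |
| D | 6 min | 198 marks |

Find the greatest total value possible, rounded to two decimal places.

399.63

Take in order of value per unit:
- D (198/6 per unit): all 6 → value 198, running total 198.00
- A (80/15 per unit): all 15 → value 80, running total 278.00
- C (115/27 per unit): all 27 → value 115, running total 393.00
- B (106/32 per unit): 2 of 32 → value 2×106/32 = 6.6250, running total 399.63
Total 399.63.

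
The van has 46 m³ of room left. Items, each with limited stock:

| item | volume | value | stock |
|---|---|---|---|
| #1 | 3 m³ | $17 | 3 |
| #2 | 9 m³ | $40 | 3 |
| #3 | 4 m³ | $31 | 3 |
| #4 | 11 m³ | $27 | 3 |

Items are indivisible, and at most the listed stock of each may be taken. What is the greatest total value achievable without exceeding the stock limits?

Best selections within volume 46 and stock limits:
- 2×#1 + 3×#2 + 3×#3: volume 45, value 247
- 3×#1 + 3×#2 + 2×#3: volume 44, value 233
- 1×#1 + 3×#2 + 3×#3: volume 42, value 230
- 3×#1 + 2×#2 + 3×#3: volume 39, value 224
Best: $247.

$247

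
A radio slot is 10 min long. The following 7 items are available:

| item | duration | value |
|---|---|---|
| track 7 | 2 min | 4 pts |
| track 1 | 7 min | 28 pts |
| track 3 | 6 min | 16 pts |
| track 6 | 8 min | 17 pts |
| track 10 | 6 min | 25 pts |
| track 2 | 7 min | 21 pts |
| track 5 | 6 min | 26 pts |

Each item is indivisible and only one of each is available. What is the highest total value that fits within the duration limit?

Check high-value combinations within 10 min:
- track 7+track 1: duration 2+7=9, value 4+28=32
- track 7+track 5: duration 2+6=8, value 4+26=30
- track 7+track 10: duration 2+6=8, value 4+25=29
Best: 32 pts.

32 pts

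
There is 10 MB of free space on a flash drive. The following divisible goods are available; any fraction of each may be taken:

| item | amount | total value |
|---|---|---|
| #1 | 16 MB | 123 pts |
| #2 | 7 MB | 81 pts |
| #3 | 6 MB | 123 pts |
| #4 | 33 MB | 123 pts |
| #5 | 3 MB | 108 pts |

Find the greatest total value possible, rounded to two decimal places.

Take in order of value per unit:
- #5 (108/3 per unit): all 3 → value 108, running total 108.00
- #3 (123/6 per unit): all 6 → value 123, running total 231.00
- #2 (81/7 per unit): 1 of 7 → value 1×81/7 = 11.5714, running total 242.57
Total 242.57.

242.57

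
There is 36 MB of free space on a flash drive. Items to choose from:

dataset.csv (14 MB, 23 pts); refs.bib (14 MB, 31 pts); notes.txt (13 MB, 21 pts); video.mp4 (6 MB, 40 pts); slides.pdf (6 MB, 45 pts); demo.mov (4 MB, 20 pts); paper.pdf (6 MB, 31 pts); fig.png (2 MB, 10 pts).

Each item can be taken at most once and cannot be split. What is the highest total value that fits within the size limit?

167 pts

Check high-value combinations within 36 MB:
- refs.bib+video.mp4+slides.pdf+demo.mov+paper.pdf: size 14+6+6+4+6=36, value 31+40+45+20+31=167
- dataset.csv+video.mp4+slides.pdf+demo.mov+paper.pdf: size 14+6+6+4+6=36, value 23+40+45+20+31=159
- refs.bib+video.mp4+slides.pdf+paper.pdf+fig.png: size 14+6+6+6+2=34, value 31+40+45+31+10=157
- notes.txt+video.mp4+slides.pdf+demo.mov+paper.pdf: size 13+6+6+4+6=35, value 21+40+45+20+31=157
Best: 167 pts.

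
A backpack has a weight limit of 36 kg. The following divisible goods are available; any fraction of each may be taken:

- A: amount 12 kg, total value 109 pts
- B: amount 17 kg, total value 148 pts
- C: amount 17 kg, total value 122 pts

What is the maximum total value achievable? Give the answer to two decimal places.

307.24

Take in order of value per unit:
- A (109/12 per unit): all 12 → value 109, running total 109.00
- B (148/17 per unit): all 17 → value 148, running total 257.00
- C (122/17 per unit): 7 of 17 → value 7×122/17 = 50.2353, running total 307.24
Total 307.24.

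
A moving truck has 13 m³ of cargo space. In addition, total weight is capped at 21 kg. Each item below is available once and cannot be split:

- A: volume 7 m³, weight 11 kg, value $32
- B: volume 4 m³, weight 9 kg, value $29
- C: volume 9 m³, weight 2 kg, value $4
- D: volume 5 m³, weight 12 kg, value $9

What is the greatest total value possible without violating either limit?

$61

Feasible sets respecting both limits:
- A+B: volume 11, weight 20, value 61
- B+D: volume 9, weight 21, value 38
- B+C: volume 13, weight 11, value 33
Best: $61.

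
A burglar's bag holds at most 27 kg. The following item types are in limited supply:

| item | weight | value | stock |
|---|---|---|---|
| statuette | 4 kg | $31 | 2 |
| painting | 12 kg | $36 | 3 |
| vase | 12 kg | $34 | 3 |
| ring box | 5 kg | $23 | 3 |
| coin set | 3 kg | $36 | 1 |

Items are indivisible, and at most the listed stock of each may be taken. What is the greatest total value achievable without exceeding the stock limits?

Top feasible selections:
- 2×statuette + 3×ring box + 1×coin set: weight 26, value 167
- 2×statuette + 2×ring box + 1×coin set: weight 21, value 144
Best: $167.

$167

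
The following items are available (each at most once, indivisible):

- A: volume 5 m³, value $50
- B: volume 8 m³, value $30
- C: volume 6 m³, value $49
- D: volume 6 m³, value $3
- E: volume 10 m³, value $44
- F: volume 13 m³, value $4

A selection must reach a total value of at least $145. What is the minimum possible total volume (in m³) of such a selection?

Subsets with value ≥ 145, sorted by total volume:
- A+C+D+E: volume 27, value 146
- A+B+C+E: volume 29, value 173
- A+C+E+F: volume 34, value 147
Minimum volume: 27 m³.

27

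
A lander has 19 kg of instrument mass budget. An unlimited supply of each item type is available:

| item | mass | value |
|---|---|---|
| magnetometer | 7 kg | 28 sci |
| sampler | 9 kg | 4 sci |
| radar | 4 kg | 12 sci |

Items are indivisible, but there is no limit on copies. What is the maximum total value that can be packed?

Best value-per-unit is magnetometer at 28/7; filling with it alone gives 2×28 = 56.
Optimal mix: 2×magnetometer + 1×radar → mass 18, value 68.

68 sci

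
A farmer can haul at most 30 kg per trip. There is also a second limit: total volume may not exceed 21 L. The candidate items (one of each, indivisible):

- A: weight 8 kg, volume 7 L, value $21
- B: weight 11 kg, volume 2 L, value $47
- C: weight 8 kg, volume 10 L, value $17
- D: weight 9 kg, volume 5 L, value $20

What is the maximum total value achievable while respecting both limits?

$88

Feasible sets respecting both limits:
- A+B+D: weight 28, volume 14, value 88
- A+B+C: weight 27, volume 19, value 85
- B+C+D: weight 28, volume 17, value 84
- A+B: weight 19, volume 9, value 68
Best: $88.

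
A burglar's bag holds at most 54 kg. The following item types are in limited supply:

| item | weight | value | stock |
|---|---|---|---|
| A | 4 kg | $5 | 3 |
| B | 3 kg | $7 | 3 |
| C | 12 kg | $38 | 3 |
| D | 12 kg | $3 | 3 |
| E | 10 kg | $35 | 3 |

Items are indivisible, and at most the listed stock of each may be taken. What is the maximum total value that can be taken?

$181

Best selections within weight 54 and stock limits:
- 2×C + 3×E: weight 54, value 181
- 3×B + 2×C + 2×E: weight 53, value 167
- 1×A + 2×B + 2×C + 2×E: weight 54, value 165
- 3×B + 1×C + 3×E: weight 51, value 164
Best: $181.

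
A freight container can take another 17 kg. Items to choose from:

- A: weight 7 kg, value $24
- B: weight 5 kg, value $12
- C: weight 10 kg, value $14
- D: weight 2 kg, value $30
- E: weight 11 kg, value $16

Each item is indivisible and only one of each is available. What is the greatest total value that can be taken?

Check high-value combinations within 17 kg:
- A+B+D: weight 7+5+2=14, value 24+12+30=66
- B+C+D: weight 5+10+2=17, value 12+14+30=56
- A+D: weight 7+2=9, value 24+30=54
- D+E: weight 2+11=13, value 30+16=46
Best: $66.

$66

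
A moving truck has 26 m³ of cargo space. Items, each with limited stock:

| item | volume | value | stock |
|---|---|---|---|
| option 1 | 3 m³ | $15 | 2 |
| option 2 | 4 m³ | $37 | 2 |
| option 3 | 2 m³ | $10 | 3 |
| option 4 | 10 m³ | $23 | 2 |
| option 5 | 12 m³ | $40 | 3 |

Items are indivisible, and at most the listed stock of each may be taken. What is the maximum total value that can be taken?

$144

Top feasible selections:
- 2×option 2 + 3×option 3 + 1×option 5: volume 26, value 144
- 2×option 1 + 2×option 2 + 1×option 5: volume 26, value 144
Best: $144.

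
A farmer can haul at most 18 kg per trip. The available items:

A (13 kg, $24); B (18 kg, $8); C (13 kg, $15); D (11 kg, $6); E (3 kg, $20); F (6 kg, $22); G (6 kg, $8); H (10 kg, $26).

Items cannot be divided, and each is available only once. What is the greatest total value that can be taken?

$50

Check high-value combinations within 18 kg:
- E+F+G: weight 3+6+6=15, value 20+22+8=50
- F+H: weight 6+10=16, value 22+26=48
- E+H: weight 3+10=13, value 20+26=46
Best: $50.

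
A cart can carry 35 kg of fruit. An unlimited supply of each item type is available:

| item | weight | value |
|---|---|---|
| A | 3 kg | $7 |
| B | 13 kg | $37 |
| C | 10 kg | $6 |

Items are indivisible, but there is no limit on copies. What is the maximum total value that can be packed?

$95

Best value-per-unit is B at 37/13; filling with it alone gives 2×37 = 74.
Optimal mix: 3×A + 2×B → weight 35, value 95.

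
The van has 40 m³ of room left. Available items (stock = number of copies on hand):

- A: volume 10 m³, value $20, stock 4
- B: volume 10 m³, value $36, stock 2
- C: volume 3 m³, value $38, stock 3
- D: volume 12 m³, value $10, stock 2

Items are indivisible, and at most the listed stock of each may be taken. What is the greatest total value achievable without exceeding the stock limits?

Best selections within volume 40 and stock limits:
- 1×A + 2×B + 3×C: volume 39, value 206
- 2×A + 1×B + 3×C: volume 39, value 190
- 2×B + 3×C: volume 29, value 186
- 3×A + 3×C: volume 39, value 174
Best: $206.

$206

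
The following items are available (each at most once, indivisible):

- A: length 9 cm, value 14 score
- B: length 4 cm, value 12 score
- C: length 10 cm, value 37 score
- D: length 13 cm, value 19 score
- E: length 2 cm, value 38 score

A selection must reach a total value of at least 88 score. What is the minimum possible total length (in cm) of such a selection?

Subsets with value ≥ 88, sorted by total length:
- A+C+E: length 21, value 89
- A+B+C+E: length 25, value 101
- C+D+E: length 25, value 94
- B+C+D+E: length 29, value 106
Minimum length: 21 cm.

21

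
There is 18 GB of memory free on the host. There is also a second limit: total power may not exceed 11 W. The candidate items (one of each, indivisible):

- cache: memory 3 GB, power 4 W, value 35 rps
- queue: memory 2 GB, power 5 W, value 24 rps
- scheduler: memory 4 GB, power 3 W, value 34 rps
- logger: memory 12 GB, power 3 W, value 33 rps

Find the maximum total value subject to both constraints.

Feasible sets respecting both limits:
- queue+scheduler+logger: memory 18, power 11, value 91
- cache+scheduler: memory 7, power 7, value 69
- cache+logger: memory 15, power 7, value 68
Best: 91 rps.

91 rps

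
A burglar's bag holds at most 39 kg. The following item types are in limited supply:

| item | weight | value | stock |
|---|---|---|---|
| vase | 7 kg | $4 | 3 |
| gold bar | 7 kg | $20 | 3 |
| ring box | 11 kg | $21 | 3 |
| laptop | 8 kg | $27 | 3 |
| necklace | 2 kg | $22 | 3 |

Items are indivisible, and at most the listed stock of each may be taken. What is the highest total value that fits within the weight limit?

Best selections within weight 39 and stock limits:
- 1×gold bar + 3×laptop + 3×necklace: weight 37, value 167
- 2×gold bar + 2×laptop + 3×necklace: weight 36, value 160
- 2×gold bar + 1×ring box + 1×laptop + 3×necklace: weight 39, value 154
Best: $167.

$167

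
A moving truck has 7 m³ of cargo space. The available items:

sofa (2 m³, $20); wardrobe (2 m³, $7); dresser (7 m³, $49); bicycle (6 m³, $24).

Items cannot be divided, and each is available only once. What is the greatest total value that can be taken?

$49

This is a 0/1 knapsack; check combinations near the capacity.
- dresser: volume 7, value 49
- sofa+wardrobe: volume 2+2=4, value 20+7=27
- bicycle: volume 6, value 24
- sofa: volume 2, value 20
Best: $49.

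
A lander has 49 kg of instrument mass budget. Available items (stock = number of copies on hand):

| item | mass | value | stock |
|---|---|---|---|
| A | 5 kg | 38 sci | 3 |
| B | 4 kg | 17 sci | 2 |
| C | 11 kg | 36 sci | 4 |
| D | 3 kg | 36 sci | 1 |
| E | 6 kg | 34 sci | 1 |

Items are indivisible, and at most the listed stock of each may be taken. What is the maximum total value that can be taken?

Top feasible selections:
- 3×A + 2×C + 1×D + 1×E: mass 46, value 256
- 3×A + 2×B + 2×C + 1×D: mass 48, value 256
- 3×A + 2×B + 1×C + 1×D + 1×E: mass 43, value 254
- 2×A + 2×B + 2×C + 1×D + 1×E: mass 49, value 252
Best: 256 sci.

256 sci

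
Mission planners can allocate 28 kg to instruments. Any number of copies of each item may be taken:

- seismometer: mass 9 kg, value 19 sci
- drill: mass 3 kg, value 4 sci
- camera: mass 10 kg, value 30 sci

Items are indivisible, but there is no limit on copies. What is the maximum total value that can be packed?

68 sci

Best value-per-unit is camera at 30/10; filling with it alone gives 2×30 = 60.
Optimal mix: 2×seismometer + 1×camera → mass 28, value 68.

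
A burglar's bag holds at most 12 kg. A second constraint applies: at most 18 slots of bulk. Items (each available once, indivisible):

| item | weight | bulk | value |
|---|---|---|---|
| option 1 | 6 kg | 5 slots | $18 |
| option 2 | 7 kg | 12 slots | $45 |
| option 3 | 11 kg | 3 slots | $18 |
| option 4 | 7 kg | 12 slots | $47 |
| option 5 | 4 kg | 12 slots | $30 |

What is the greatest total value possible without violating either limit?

Feasible sets respecting both limits:
- option 1+option 5: weight 10, bulk 17, value 48
- option 4: weight 7, bulk 12, value 47
- option 2: weight 7, bulk 12, value 45
- option 5: weight 4, bulk 12, value 30
Best: $48.

$48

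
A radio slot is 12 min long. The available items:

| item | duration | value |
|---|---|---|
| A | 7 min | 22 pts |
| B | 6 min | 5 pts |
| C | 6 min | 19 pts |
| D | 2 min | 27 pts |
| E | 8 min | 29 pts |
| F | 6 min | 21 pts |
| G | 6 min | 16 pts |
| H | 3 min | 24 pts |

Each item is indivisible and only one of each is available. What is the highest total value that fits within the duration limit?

This is a 0/1 knapsack; check combinations near the capacity.
- A+D+H: duration 7+2+3=12, value 22+27+24=73
- D+F+H: duration 2+6+3=11, value 27+21+24=72
- C+D+H: duration 6+2+3=11, value 19+27+24=70
Best: 73 pts.

73 pts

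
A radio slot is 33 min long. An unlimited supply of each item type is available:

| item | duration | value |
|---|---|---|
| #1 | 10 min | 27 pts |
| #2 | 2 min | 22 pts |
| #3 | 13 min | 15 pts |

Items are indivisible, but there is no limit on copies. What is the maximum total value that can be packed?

352 pts

Best value-per-unit is #2 at 22/2, and filling with it alone uses duration 16×2=32. No mix of the others beats 16×22 = 352.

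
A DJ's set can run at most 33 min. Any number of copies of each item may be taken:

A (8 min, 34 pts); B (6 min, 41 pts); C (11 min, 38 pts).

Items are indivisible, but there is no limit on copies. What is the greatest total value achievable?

Best value-per-unit is B at 41/6, and filling with it alone uses duration 5×6=30. No mix of the others beats 5×41 = 205.

205 pts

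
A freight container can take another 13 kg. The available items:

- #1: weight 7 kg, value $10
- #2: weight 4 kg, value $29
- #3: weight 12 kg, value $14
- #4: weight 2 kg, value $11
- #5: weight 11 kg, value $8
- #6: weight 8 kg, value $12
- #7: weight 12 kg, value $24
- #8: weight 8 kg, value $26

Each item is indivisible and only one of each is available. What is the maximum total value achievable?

$55

Check high-value combinations within 13 kg:
- #2+#8: weight 4+8=12, value 29+26=55
- #1+#2+#4: weight 7+4+2=13, value 10+29+11=50
- #2+#6: weight 4+8=12, value 29+12=41
- #2+#4: weight 4+2=6, value 29+11=40
- #1+#2: weight 7+4=11, value 10+29=39
Best: $55.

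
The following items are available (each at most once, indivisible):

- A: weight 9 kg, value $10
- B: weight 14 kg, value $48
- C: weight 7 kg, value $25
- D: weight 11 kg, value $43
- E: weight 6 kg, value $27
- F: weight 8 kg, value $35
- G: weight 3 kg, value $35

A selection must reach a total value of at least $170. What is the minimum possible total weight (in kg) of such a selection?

38

Subsets with value ≥ 170, sorted by total weight:
- B+C+E+F+G: weight 38, value 170
- B+C+D+E+G: weight 41, value 178
- B+D+E+F+G: weight 42, value 188
- B+C+D+F+G: weight 43, value 186
Minimum weight: 38 kg.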